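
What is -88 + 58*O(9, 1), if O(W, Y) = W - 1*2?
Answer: 318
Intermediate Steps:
O(W, Y) = -2 + W (O(W, Y) = W - 2 = -2 + W)
-88 + 58*O(9, 1) = -88 + 58*(-2 + 9) = -88 + 58*7 = -88 + 406 = 318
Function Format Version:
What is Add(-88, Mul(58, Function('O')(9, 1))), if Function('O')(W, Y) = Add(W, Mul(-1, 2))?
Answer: 318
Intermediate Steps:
Function('O')(W, Y) = Add(-2, W) (Function('O')(W, Y) = Add(W, -2) = Add(-2, W))
Add(-88, Mul(58, Function('O')(9, 1))) = Add(-88, Mul(58, Add(-2, 9))) = Add(-88, Mul(58, 7)) = Add(-88, 406) = 318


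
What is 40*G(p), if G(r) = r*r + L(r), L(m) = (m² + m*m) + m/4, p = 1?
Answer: 130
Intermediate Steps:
L(m) = 2*m² + m/4 (L(m) = (m² + m²) + m*(¼) = 2*m² + m/4)
G(r) = r² + r*(1 + 8*r)/4 (G(r) = r*r + r*(1 + 8*r)/4 = r² + r*(1 + 8*r)/4)
40*G(p) = 40*((¼)*1*(1 + 12*1)) = 40*((¼)*1*(1 + 12)) = 40*((¼)*1*13) = 40*(13/4) = 130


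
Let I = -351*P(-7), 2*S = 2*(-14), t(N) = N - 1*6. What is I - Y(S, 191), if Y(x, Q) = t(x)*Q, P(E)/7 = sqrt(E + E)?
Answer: 3820 - 2457*I*sqrt(14) ≈ 3820.0 - 9193.3*I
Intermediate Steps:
t(N) = -6 + N (t(N) = N - 6 = -6 + N)
P(E) = 7*sqrt(2)*sqrt(E) (P(E) = 7*sqrt(E + E) = 7*sqrt(2*E) = 7*(sqrt(2)*sqrt(E)) = 7*sqrt(2)*sqrt(E))
S = -14 (S = (2*(-14))/2 = (1/2)*(-28) = -14)
Y(x, Q) = Q*(-6 + x) (Y(x, Q) = (-6 + x)*Q = Q*(-6 + x))
I = -2457*I*sqrt(14) (I = -2457*sqrt(2)*sqrt(-7) = -2457*sqrt(2)*I*sqrt(7) = -2457*I*sqrt(14) ≈ -9193.3*I)
I - Y(S, 191) = -2457*I*sqrt(14) - 191*(-6 - 14) = -2457*I*sqrt(14) - 191*(-20) = -2457*I*sqrt(14) - 1*(-3820) = -2457*I*sqrt(14) + 3820 = 3820 - 2457*I*sqrt(14)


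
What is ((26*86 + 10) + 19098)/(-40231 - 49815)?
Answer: -10672/45023 ≈ -0.23703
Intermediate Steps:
((26*86 + 10) + 19098)/(-40231 - 49815) = ((2236 + 10) + 19098)/(-90046) = (2246 + 19098)*(-1/90046) = 21344*(-1/90046) = -10672/45023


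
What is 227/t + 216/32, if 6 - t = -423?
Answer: 12491/1716 ≈ 7.2791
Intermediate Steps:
t = 429 (t = 6 - 1*(-423) = 6 + 423 = 429)
227/t + 216/32 = 227/429 + 216/32 = 227*(1/429) + 216*(1/32) = 227/429 + 27/4 = 12491/1716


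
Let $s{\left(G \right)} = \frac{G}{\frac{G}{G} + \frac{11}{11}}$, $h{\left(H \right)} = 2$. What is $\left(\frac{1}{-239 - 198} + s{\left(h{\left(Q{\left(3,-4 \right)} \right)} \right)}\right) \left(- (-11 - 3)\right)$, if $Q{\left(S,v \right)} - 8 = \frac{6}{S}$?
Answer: $\frac{6104}{437} \approx 13.968$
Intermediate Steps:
$Q{\left(S,v \right)} = 8 + \frac{6}{S}$
$s{\left(G \right)} = \frac{G}{2}$ ($s{\left(G \right)} = \frac{G}{1 + 11 \cdot \frac{1}{11}} = \frac{G}{1 + 1} = \frac{G}{2}$)
$\left(\frac{1}{-239 - 198} + s{\left(h{\left(Q{\left(3,-4 \right)} \right)} \right)}\right) \left(- (-11 - 3)\right) = \left(\frac{1}{-239 - 198} + \frac{1}{2} \cdot 2\right) \left(- (-11 - 3)\right) = \left(\frac{1}{-437} + 1\right) \left(\left(-1\right) \left(-14\right)\right) = \left(- \frac{1}{437} + 1\right) 14 = \frac{436}{437} \cdot 14 = \frac{6104}{437}$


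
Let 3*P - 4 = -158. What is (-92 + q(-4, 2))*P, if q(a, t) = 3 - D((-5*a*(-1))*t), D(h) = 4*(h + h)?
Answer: -11858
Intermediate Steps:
P = -154/3 (P = 4/3 + (⅓)*(-158) = 4/3 - 158/3 = -154/3 ≈ -51.333)
D(h) = 8*h (D(h) = 4*(2*h) = 8*h)
q(a, t) = 3 - 40*a*t (q(a, t) = 3 - 8*(-5*a*(-1))*t = 3 - 8*(5*a)*t = 3 - 8*5*a*t = 3 - 40*a*t)
(-92 + q(-4, 2))*P = (-92 + (3 - 40*(-4)*2))*(-154/3) = (-92 + (3 + 320))*(-154/3) = (-92 + 323)*(-154/3) = 231*(-154/3) = -11858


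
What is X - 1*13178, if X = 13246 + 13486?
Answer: 13554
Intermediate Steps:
X = 26732
X - 1*13178 = 26732 - 1*13178 = 26732 - 13178 = 13554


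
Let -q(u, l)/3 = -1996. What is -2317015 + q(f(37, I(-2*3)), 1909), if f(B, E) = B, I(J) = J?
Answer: -2311027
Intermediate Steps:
q(u, l) = 5988 (q(u, l) = -3*(-1996) = 5988)
-2317015 + q(f(37, I(-2*3)), 1909) = -2317015 + 5988 = -2311027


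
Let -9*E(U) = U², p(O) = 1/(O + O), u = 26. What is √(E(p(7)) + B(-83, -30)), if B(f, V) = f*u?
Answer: I*√3806713/42 ≈ 46.454*I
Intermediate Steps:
B(f, V) = 26*f (B(f, V) = f*26 = 26*f)
p(O) = 1/(2*O)
E(U) = -U²/9
√(E(p(7)) + B(-83, -30)) = √(-((½)/7)²/9 + 26*(-83)) = √(-((½)*(⅐))²/9 - 2158) = √(-(1/14)²/9 - 2158) = √(-⅑*1/196 - 2158) = √(-1/1764 - 2158) = √(-3806713/1764) = I*√3806713/42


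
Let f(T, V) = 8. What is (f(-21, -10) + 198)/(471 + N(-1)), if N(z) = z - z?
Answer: 206/471 ≈ 0.43737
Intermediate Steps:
N(z) = 0
(f(-21, -10) + 198)/(471 + N(-1)) = (8 + 198)/(471 + 0) = 206/471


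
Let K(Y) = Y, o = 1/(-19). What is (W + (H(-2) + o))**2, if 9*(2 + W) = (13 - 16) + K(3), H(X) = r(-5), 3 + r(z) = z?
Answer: 36481/361 ≈ 101.06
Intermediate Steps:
r(z) = -3 + z
o = -1/19 ≈ -0.052632
H(X) = -8 (H(X) = -3 - 5 = -8)
W = -2 (W = -2 + ((13 - 16) + 3)/9 = -2 + (-3 + 3)/9 = -2 + (1/9)*0 = -2 + 0 = -2)
(W + (H(-2) + o))**2 = (-2 + (-8 - 1/19))**2 = (-2 - 153/19)**2 = (-191/19)**2 = 36481/361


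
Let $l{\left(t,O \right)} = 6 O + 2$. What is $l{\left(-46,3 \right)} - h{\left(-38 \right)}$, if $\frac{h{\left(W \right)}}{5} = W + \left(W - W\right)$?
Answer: $210$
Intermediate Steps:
$l{\left(t,O \right)} = 2 + 6 O$
$h{\left(W \right)} = 5 W$ ($h{\left(W \right)} = 5 \left(W + \left(W - W\right)\right) = 5 \left(W + 0\right) = 5 W$)
$l{\left(-46,3 \right)} - h{\left(-38 \right)} = \left(2 + 6 \cdot 3\right) - 5 \left(-38\right) = \left(2 + 18\right) - -190 = 20 + 190 = 210$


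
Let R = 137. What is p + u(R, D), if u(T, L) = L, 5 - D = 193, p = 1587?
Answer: 1399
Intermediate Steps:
D = -188 (D = 5 - 1*193 = 5 - 193 = -188)
p + u(R, D) = 1587 - 188 = 1399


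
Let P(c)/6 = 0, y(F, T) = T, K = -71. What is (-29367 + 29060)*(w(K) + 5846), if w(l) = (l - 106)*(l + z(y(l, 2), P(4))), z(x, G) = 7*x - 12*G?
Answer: -4892045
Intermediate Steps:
P(c) = 0 (P(c) = 6*0 = 0)
z(x, G) = -12*G + 7*x
w(l) = (-106 + l)*(14 + l) (w(l) = (l - 106)*(l + (-12*0 + 7*2)) = (-106 + l)*(l + (0 + 14)) = (-106 + l)*(l + 14) = (-106 + l)*(14 + l))
(-29367 + 29060)*(w(K) + 5846) = (-29367 + 29060)*((-1484 + (-71)**2 - 92*(-71)) + 5846) = -307*((-1484 + 5041 + 6532) + 5846) = -307*(10089 + 5846) = -307*15935 = -4892045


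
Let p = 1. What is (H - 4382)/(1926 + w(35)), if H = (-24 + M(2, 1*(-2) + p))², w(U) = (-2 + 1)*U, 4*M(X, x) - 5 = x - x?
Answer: -61831/30256 ≈ -2.0436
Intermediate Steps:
M(X, x) = 5/4 (M(X, x) = 5/4 + (x - x)/4 = 5/4 + (¼)*0 = 5/4 + 0 = 5/4)
w(U) = -U
H = 8281/16 (H = (-24 + 5/4)² = (-91/4)² = 8281/16 ≈ 517.56)
(H - 4382)/(1926 + w(35)) = (8281/16 - 4382)/(1926 - 1*35) = -61831/(16*(1926 - 35)) = -61831/16/1891 = -61831/16*1/1891 = -61831/30256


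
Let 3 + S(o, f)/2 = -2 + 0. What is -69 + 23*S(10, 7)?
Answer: -299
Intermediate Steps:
S(o, f) = -10 (S(o, f) = -6 + 2*(-2 + 0) = -6 + 2*(-2) = -6 - 4 = -10)
-69 + 23*S(10, 7) = -69 + 23*(-10) = -69 - 230 = -299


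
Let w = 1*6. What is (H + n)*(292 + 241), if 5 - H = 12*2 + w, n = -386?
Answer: -219063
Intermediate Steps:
w = 6
H = -25 (H = 5 - (12*2 + 6) = 5 - (24 + 6) = 5 - 1*30 = 5 - 30 = -25)
(H + n)*(292 + 241) = (-25 - 386)*(292 + 241) = -411*533 = -219063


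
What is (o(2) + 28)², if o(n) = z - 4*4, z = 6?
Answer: 324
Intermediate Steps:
o(n) = -10 (o(n) = 6 - 4*4 = 6 - 16 = -10)
(o(2) + 28)² = (-10 + 28)² = 18² = 324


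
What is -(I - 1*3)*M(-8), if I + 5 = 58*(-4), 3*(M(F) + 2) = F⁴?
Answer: 327200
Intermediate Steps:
M(F) = -2 + F⁴/3
I = -237 (I = -5 + 58*(-4) = -5 - 232 = -237)
-(I - 1*3)*M(-8) = -(-237 - 1*3)*(-2 + (⅓)*(-8)⁴) = -(-237 - 3)*(-2 + (⅓)*4096) = -(-240)*(-2 + 4096/3) = -(-240)*4090/3 = -1*(-327200) = 327200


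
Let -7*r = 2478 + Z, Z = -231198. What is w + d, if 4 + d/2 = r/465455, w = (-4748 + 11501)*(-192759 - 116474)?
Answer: -1360781262956621/651637 ≈ -2.0883e+9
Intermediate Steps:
r = 228720/7 (r = -(2478 - 231198)/7 = -⅐*(-228720) = 228720/7 ≈ 32674.)
w = -2088250449 (w = 6753*(-309233) = -2088250449)
d = -5121608/651637 (d = -8 + 2*((228720/7)/465455) = -8 + 2*((228720/7)*(1/465455)) = -8 + 2*(45744/651637) = -8 + 91488/651637 = -5121608/651637 ≈ -7.8596)
w + d = -2088250449 - 5121608/651637 = -1360781262956621/651637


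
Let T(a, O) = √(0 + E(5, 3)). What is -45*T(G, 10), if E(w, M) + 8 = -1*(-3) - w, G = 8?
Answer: -45*I*√10 ≈ -142.3*I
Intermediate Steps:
E(w, M) = -5 - w (E(w, M) = -8 + (-1*(-3) - w) = -8 + (3 - w) = -5 - w)
T(a, O) = I*√10 (T(a, O) = √(0 + (-5 - 1*5)) = √(0 + (-5 - 5)) = √(0 - 10) = √(-10) = I*√10)
-45*T(G, 10) = -45*I*√10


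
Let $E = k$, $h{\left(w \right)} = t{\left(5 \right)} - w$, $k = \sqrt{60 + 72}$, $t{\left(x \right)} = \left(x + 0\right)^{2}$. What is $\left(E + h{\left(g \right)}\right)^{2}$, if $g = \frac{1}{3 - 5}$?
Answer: $\frac{3129}{4} + 102 \sqrt{33} \approx 1368.2$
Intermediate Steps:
$t{\left(x \right)} = x^{2}$
$k = 2 \sqrt{33}$ ($k = \sqrt{132} = 2 \sqrt{33} \approx 11.489$)
$g = - \frac{1}{2}$ ($g = \frac{1}{-2} = - \frac{1}{2} \approx -0.5$)
$h{\left(w \right)} = 25 - w$ ($h{\left(w \right)} = 5^{2} - w = 25 - w$)
$E = 2 \sqrt{33} \approx 11.489$
$\left(E + h{\left(g \right)}\right)^{2} = \left(2 \sqrt{33} + \left(25 - - \frac{1}{2}\right)\right)^{2} = \left(2 \sqrt{33} + \left(25 + \frac{1}{2}\right)\right)^{2} = \left(2 \sqrt{33} + \frac{51}{2}\right)^{2} = \left(\frac{51}{2} + 2 \sqrt{33}\right)^{2}$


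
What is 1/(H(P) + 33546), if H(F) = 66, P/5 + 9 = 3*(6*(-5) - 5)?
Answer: 1/33612 ≈ 2.9751e-5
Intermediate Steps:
P = -570 (P = -45 + 5*(3*(6*(-5) - 5)) = -45 + 5*(3*(-30 - 5)) = -45 + 5*(3*(-35)) = -45 + 5*(-105) = -45 - 525 = -570)
1/(H(P) + 33546) = 1/(66 + 33546) = 1/33612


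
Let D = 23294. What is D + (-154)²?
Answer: 47010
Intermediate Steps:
D + (-154)² = 23294 + (-154)² = 23294 + 23716 = 47010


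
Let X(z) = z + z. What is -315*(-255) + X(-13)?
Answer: 80299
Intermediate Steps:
X(z) = 2*z
-315*(-255) + X(-13) = -315*(-255) + 2*(-13) = 80325 - 26 = 80299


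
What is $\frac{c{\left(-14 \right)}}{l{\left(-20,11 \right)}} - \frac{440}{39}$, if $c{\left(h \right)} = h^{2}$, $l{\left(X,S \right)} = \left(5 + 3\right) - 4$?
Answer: $\frac{1471}{39} \approx 37.718$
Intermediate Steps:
$l{\left(X,S \right)} = 4$ ($l{\left(X,S \right)} = 8 - 4 = 4$)
$\frac{c{\left(-14 \right)}}{l{\left(-20,11 \right)}} - \frac{440}{39} = \frac{\left(-14\right)^{2}}{4} - \frac{440}{39} = 196 \cdot \frac{1}{4} - \frac{440}{39} = 49 - \frac{440}{39} = \frac{1471}{39}$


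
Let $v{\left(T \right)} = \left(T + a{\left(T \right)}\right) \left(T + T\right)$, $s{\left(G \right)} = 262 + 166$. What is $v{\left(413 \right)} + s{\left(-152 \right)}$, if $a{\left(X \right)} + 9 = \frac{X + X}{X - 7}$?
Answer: $\frac{9738562}{29} \approx 3.3581 \cdot 10^{5}$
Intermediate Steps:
$s{\left(G \right)} = 428$
$a{\left(X \right)} = -9 + \frac{2 X}{-7 + X}$ ($a{\left(X \right)} = -9 + \frac{X + X}{X - 7} = -9 + \frac{2 X}{-7 + X}$)
$v{\left(T \right)} = 2 T \left(T + \frac{7 \left(9 - T\right)}{-7 + T}\right)$ ($v{\left(T \right)} = \left(T + \frac{7 \left(9 - T\right)}{-7 + T}\right) \left(T + T\right) = \left(T + \frac{7 \left(9 - T\right)}{-7 + T}\right) 2 T = 2 T \left(T + \frac{7 \left(9 - T\right)}{-7 + T}\right)$)
$v{\left(413 \right)} + s{\left(-152 \right)} = 2 \cdot 413 \frac{1}{-7 + 413} \left(63 + 413^{2} - 5782\right) + 428 = 2 \cdot 413 \cdot \frac{1}{406} \left(63 + 170569 - 5782\right) + 428 = 2 \cdot 413 \cdot \frac{1}{406} \cdot 164850 + 428 = \frac{9726150}{29} + 428 = \frac{9738562}{29}$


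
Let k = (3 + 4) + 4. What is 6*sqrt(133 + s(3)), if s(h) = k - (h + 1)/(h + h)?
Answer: 2*sqrt(1290) ≈ 71.833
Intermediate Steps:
k = 11 (k = 7 + 4 = 11)
s(h) = 11 - (1 + h)/(2*h) (s(h) = 11 - (h + 1)/(h + h) = 11 - (1 + h)/(2*h))
6*sqrt(133 + s(3)) = 6*sqrt(133 + (1/2)*(-1 + 21*3)/3) = 6*sqrt(133 + (1/2)*(1/3)*(-1 + 63)) = 6*sqrt(133 + (1/2)*(1/3)*62) = 6*sqrt(133 + 31/3) = 6*sqrt(430/3) = 6*(sqrt(1290)/3) = 2*sqrt(1290)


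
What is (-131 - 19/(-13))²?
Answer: 2835856/169 ≈ 16780.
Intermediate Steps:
(-131 - 19/(-13))² = (-131 - 19*(-1)/13)² = (-131 - 1*(-19/13))² = (-131 + 19/13)² = (-1684/13)² = 2835856/169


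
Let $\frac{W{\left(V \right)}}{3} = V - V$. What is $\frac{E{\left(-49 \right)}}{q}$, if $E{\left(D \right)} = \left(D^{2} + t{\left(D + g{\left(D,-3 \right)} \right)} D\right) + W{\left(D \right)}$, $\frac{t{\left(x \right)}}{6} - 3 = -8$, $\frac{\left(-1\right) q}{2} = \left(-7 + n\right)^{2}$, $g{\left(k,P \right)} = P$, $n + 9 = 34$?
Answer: $- \frac{3871}{648} \approx -5.9738$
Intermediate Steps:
$n = 25$ ($n = -9 + 34 = 25$)
$q = -648$ ($q = - 2 \left(-7 + 25\right)^{2} = - 2 \cdot 18^{2} = \left(-2\right) 324 = -648$)
$W{\left(V \right)} = 0$ ($W{\left(V \right)} = 3 \left(V - V\right) = 3 \cdot 0 = 0$)
$t{\left(x \right)} = -30$ ($t{\left(x \right)} = 18 + 6 \left(-8\right) = 18 - 48 = -30$)
$E{\left(D \right)} = D^{2} - 30 D$ ($E{\left(D \right)} = \left(D^{2} - 30 D\right) + 0 = D^{2} - 30 D$)
$\frac{E{\left(-49 \right)}}{q} = \frac{\left(-49\right) \left(-30 - 49\right)}{-648} = \left(-49\right) \left(-79\right) \left(- \frac{1}{648}\right) = 3871 \left(- \frac{1}{648}\right) = - \frac{3871}{648}$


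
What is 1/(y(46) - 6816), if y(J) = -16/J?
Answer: -23/156776 ≈ -0.00014671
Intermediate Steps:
1/(y(46) - 6816) = 1/(-16/46 - 6816) = 1/(-16*1/46 - 6816) = 1/(-8/23 - 6816) = 1/(-156776/23) = -23/156776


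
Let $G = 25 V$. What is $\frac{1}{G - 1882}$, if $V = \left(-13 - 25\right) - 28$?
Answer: $- \frac{1}{3532} \approx -0.00028313$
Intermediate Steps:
$V = -66$ ($V = -38 - 28 = -66$)
$G = -1650$ ($G = 25 \left(-66\right) = -1650$)
$\frac{1}{G - 1882} = \frac{1}{-1650 - 1882} = \frac{1}{-3532} = - \frac{1}{3532}$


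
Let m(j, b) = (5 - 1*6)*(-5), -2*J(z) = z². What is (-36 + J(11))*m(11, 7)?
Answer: -965/2 ≈ -482.50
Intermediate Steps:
J(z) = -z²/2
m(j, b) = 5 (m(j, b) = (5 - 6)*(-5) = -1*(-5) = 5)
(-36 + J(11))*m(11, 7) = (-36 - ½*11²)*5 = (-36 - ½*121)*5 = (-36 - 121/2)*5 = -193/2*5 = -965/2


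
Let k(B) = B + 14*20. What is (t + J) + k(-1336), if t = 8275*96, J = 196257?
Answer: 989601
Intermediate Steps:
k(B) = 280 + B (k(B) = B + 280 = 280 + B)
t = 794400
(t + J) + k(-1336) = (794400 + 196257) + (280 - 1336) = 990657 - 1056 = 989601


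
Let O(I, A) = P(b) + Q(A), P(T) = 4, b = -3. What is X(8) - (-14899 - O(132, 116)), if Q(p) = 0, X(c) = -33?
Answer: 14870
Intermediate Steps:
O(I, A) = 4 (O(I, A) = 4 + 0 = 4)
X(8) - (-14899 - O(132, 116)) = -33 - (-14899 - 1*4) = -33 - (-14899 - 4) = -33 - 1*(-14903) = -33 + 14903 = 14870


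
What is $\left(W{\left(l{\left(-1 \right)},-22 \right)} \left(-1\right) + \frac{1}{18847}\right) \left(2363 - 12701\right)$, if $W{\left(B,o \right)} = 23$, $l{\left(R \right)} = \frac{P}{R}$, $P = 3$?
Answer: $\frac{4481316240}{18847} \approx 2.3777 \cdot 10^{5}$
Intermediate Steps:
$l{\left(R \right)} = \frac{3}{R}$
$\left(W{\left(l{\left(-1 \right)},-22 \right)} \left(-1\right) + \frac{1}{18847}\right) \left(2363 - 12701\right) = \left(23 \left(-1\right) + \frac{1}{18847}\right) \left(2363 - 12701\right) = \left(-23 + \frac{1}{18847}\right) \left(-10338\right) = \left(- \frac{433480}{18847}\right) \left(-10338\right) = \frac{4481316240}{18847}$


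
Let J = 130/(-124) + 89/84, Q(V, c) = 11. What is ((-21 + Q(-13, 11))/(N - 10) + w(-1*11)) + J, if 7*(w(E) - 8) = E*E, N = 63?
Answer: 3465229/138012 ≈ 25.108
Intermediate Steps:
J = 29/2604 (J = 130*(-1/124) + 89*(1/84) = -65/62 + 89/84 = 29/2604 ≈ 0.011137)
w(E) = 8 + E**2/7 (w(E) = 8 + (E*E)/7 = 8 + E**2/7)
((-21 + Q(-13, 11))/(N - 10) + w(-1*11)) + J = ((-21 + 11)/(63 - 10) + (8 + (-1*11)**2/7)) + 29/2604 = (-10/53 + (8 + (1/7)*(-11)**2)) + 29/2604 = (-10*1/53 + (8 + (1/7)*121)) + 29/2604 = (-10/53 + (8 + 121/7)) + 29/2604 = (-10/53 + 177/7) + 29/2604 = 9311/371 + 29/2604 = 3465229/138012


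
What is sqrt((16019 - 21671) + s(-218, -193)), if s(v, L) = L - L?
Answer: 6*I*sqrt(157) ≈ 75.18*I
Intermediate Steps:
s(v, L) = 0
sqrt((16019 - 21671) + s(-218, -193)) = sqrt((16019 - 21671) + 0) = sqrt(-5652 + 0) = sqrt(-5652) = 6*I*sqrt(157)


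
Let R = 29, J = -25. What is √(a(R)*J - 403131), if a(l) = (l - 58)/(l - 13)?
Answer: I*√6449371/4 ≈ 634.89*I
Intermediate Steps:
a(l) = (-58 + l)/(-13 + l)
√(a(R)*J - 403131) = √(((-58 + 29)/(-13 + 29))*(-25) - 403131) = √((-29/16)*(-25) - 403131) = √(((1/16)*(-29))*(-25) - 403131) = √(-29/16*(-25) - 403131) = √(725/16 - 403131) = √(-6449371/16) = I*√6449371/4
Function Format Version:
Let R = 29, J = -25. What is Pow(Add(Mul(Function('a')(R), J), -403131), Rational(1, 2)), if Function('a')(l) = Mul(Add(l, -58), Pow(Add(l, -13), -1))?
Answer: Mul(Rational(1, 4), I, Pow(6449371, Rational(1, 2))) ≈ Mul(634.89, I)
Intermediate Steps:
Function('a')(l) = Mul(Pow(Add(-13, l), -1), Add(-58, l)) (Function('a')(l) = Mul(Add(-58, l), Pow(Add(-13, l), -1)) = Mul(Pow(Add(-13, l), -1), Add(-58, l)))
Pow(Add(Mul(Function('a')(R), J), -403131), Rational(1, 2)) = Pow(Add(Mul(Mul(Pow(Add(-13, 29), -1), Add(-58, 29)), -25), -403131), Rational(1, 2)) = Pow(Add(Mul(Mul(Pow(16, -1), -29), -25), -403131), Rational(1, 2)) = Pow(Add(Mul(Mul(Rational(1, 16), -29), -25), -403131), Rational(1, 2)) = Pow(Add(Mul(Rational(-29, 16), -25), -403131), Rational(1, 2)) = Pow(Add(Rational(725, 16), -403131), Rational(1, 2)) = Pow(Rational(-6449371, 16), Rational(1, 2)) = Mul(Rational(1, 4), I, Pow(6449371, Rational(1, 2)))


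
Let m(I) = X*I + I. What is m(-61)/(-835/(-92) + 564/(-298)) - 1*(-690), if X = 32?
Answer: 40350786/98471 ≈ 409.77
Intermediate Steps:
m(I) = 33*I (m(I) = 32*I + I = 33*I)
m(-61)/(-835/(-92) + 564/(-298)) - 1*(-690) = (33*(-61))/(-835/(-92) + 564/(-298)) - 1*(-690) = -2013/(-835*(-1/92) + 564*(-1/298)) + 690 = -2013/(835/92 - 282/149) + 690 = -2013/98471/13708 + 690 = -2013*13708/98471 + 690 = -27594204/98471 + 690 = 40350786/98471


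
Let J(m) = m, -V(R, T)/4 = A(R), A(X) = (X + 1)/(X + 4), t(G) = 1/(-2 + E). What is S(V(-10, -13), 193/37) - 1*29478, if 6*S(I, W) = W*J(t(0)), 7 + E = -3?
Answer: -78529585/2664 ≈ -29478.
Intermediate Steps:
E = -10 (E = -7 - 3 = -10)
t(G) = -1/12 (t(G) = 1/(-2 - 10) = 1/(-12) = -1/12)
A(X) = (1 + X)/(4 + X)
V(R, T) = -4*(1 + R)/(4 + R)
S(I, W) = -W/72 (S(I, W) = (W*(-1/12))/6 = (-W/12)/6 = -W/72)
S(V(-10, -13), 193/37) - 1*29478 = -193/(72*37) - 1*29478 = -193/(72*37) - 29478 = -1/72*193/37 - 29478 = -193/2664 - 29478 = -78529585/2664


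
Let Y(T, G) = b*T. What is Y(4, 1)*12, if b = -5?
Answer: -240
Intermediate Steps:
Y(T, G) = -5*T
Y(4, 1)*12 = -5*4*12 = -20*12 = -240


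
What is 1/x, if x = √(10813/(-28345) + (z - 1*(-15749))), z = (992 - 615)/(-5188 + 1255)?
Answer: 3*√21746938478862473315/1755659244271 ≈ 0.0079686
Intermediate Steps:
z = -377/3933 (z = 377/(-3933) = 377*(-1/3933) = -377/3933 ≈ -0.095856)
x = √21746938478862473315/37160295 (x = √(10813/(-28345) + (-377/3933 - 1*(-15749))) = √(10813*(-1/28345) + (-377/3933 + 15749)) = √(-10813/28345 + 61940440/3933) = √(1755659244271/111480885) = √21746938478862473315/37160295 ≈ 125.49)
1/x = 1/(√21746938478862473315/37160295) = 3*√21746938478862473315/1755659244271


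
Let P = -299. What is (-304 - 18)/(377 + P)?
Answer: -161/39 ≈ -4.1282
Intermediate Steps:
(-304 - 18)/(377 + P) = (-304 - 18)/(377 - 299) = -322/78 = -322*1/78 = -161/39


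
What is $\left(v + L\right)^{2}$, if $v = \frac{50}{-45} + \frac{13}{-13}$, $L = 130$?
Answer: $\frac{1324801}{81} \approx 16356.0$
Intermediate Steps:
$v = - \frac{19}{9}$ ($v = 50 \left(- \frac{1}{45}\right) + 13 \left(- \frac{1}{13}\right) = - \frac{10}{9} - 1 = - \frac{19}{9} \approx -2.1111$)
$\left(v + L\right)^{2} = \left(- \frac{19}{9} + 130\right)^{2} = \left(\frac{1151}{9}\right)^{2} = \frac{1324801}{81}$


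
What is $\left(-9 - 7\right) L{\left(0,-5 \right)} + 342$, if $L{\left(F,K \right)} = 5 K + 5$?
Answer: $662$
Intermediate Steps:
$L{\left(F,K \right)} = 5 + 5 K$
$\left(-9 - 7\right) L{\left(0,-5 \right)} + 342 = \left(-9 - 7\right) \left(5 + 5 \left(-5\right)\right) + 342 = - 16 \left(5 - 25\right) + 342 = \left(-16\right) \left(-20\right) + 342 = 320 + 342 = 662$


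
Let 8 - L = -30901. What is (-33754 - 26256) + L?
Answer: -29101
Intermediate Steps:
L = 30909 (L = 8 - 1*(-30901) = 8 + 30901 = 30909)
(-33754 - 26256) + L = (-33754 - 26256) + 30909 = -60010 + 30909 = -29101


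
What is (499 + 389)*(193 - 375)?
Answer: -161616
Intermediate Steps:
(499 + 389)*(193 - 375) = 888*(-182) = -161616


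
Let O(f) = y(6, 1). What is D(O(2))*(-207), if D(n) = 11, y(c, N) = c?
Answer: -2277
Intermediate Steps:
O(f) = 6
D(O(2))*(-207) = 11*(-207) = -2277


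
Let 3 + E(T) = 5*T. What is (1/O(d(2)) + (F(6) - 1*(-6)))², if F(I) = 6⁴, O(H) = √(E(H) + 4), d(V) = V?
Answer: (14322 + √11)²/121 ≈ 1.6960e+6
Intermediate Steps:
E(T) = -3 + 5*T
O(H) = √(1 + 5*H) (O(H) = √((-3 + 5*H) + 4) = √(1 + 5*H))
F(I) = 1296
(1/O(d(2)) + (F(6) - 1*(-6)))² = (1/(√(1 + 5*2)) + (1296 - 1*(-6)))² = (1/(√(1 + 10)) + (1296 + 6))² = (1/(√11) + 1302)² = (√11/11 + 1302)² = (1302 + √11/11)²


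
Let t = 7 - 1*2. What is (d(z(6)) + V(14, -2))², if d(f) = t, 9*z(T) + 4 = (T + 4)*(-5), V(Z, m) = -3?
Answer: 4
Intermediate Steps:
t = 5 (t = 7 - 2 = 5)
z(T) = -8/3 - 5*T/9 (z(T) = -4/9 + ((T + 4)*(-5))/9 = -4/9 + ((4 + T)*(-5))/9 = -4/9 + (-20 - 5*T)/9 = -4/9 + (-20/9 - 5*T/9) = -8/3 - 5*T/9)
d(f) = 5
(d(z(6)) + V(14, -2))² = (5 - 3)² = 2² = 4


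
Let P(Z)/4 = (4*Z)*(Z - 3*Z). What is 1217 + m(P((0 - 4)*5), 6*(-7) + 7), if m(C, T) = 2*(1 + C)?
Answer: -24381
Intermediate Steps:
P(Z) = -32*Z**2 (P(Z) = 4*((4*Z)*(Z - 3*Z)) = 4*((4*Z)*(-2*Z)) = 4*(-8*Z**2) = -32*Z**2)
m(C, T) = 2 + 2*C
1217 + m(P((0 - 4)*5), 6*(-7) + 7) = 1217 + (2 + 2*(-32*25*(0 - 4)**2)) = 1217 + (2 + 2*(-32*(-4*5)**2)) = 1217 + (2 + 2*(-32*(-20)**2)) = 1217 + (2 + 2*(-32*400)) = 1217 + (2 + 2*(-12800)) = 1217 + (2 - 25600) = 1217 - 25598 = -24381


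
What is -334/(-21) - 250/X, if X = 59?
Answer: 14456/1239 ≈ 11.667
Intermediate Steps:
-334/(-21) - 250/X = -334/(-21) - 250/59 = -334*(-1/21) - 250*1/59 = 334/21 - 250/59 = 14456/1239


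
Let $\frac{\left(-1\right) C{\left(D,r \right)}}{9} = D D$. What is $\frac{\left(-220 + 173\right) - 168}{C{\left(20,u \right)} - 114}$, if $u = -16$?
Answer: $\frac{215}{3714} \approx 0.057889$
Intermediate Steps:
$C{\left(D,r \right)} = - 9 D^{2}$ ($C{\left(D,r \right)} = - 9 D D = - 9 D^{2}$)
$\frac{\left(-220 + 173\right) - 168}{C{\left(20,u \right)} - 114} = \frac{\left(-220 + 173\right) - 168}{- 9 \cdot 20^{2} - 114} = \frac{-47 - 168}{\left(-9\right) 400 - 114} = - \frac{215}{-3600 - 114} = - \frac{215}{-3714} = \left(-215\right) \left(- \frac{1}{3714}\right) = \frac{215}{3714}$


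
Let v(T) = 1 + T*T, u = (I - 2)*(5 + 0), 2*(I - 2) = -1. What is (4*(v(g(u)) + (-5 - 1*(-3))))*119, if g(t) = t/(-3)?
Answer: -1309/9 ≈ -145.44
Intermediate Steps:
I = 3/2 (I = 2 + (½)*(-1) = 2 - ½ = 3/2 ≈ 1.5000)
u = -5/2 (u = (3/2 - 2)*(5 + 0) = -½*5 = -5/2 ≈ -2.5000)
g(t) = -t/3 (g(t) = t*(-⅓) = -t/3)
v(T) = 1 + T²
(4*(v(g(u)) + (-5 - 1*(-3))))*119 = (4*((1 + (-⅓*(-5/2))²) + (-5 - 1*(-3))))*119 = (4*((1 + (⅚)²) + (-5 + 3)))*119 = (4*((1 + 25/36) - 2))*119 = (4*(61/36 - 2))*119 = (4*(-11/36))*119 = -11/9*119 = -1309/9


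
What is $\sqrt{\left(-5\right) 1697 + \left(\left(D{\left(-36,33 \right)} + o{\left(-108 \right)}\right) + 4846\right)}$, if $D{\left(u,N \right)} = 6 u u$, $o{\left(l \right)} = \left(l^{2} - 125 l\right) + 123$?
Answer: $4 \sqrt{1839} \approx 171.53$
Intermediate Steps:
$o{\left(l \right)} = 123 + l^{2} - 125 l$
$D{\left(u,N \right)} = 6 u^{2}$
$\sqrt{\left(-5\right) 1697 + \left(\left(D{\left(-36,33 \right)} + o{\left(-108 \right)}\right) + 4846\right)} = \sqrt{\left(-5\right) 1697 + \left(\left(6 \left(-36\right)^{2} + \left(123 + \left(-108\right)^{2} - -13500\right)\right) + 4846\right)} = \sqrt{-8485 + \left(\left(6 \cdot 1296 + \left(123 + 11664 + 13500\right)\right) + 4846\right)} = \sqrt{-8485 + \left(\left(7776 + 25287\right) + 4846\right)} = \sqrt{-8485 + \left(33063 + 4846\right)} = \sqrt{-8485 + 37909} = \sqrt{29424} = 4 \sqrt{1839}$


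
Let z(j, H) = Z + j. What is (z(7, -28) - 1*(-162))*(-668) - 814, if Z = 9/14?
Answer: -798948/7 ≈ -1.1414e+5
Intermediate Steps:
Z = 9/14 (Z = 9*(1/14) = 9/14 ≈ 0.64286)
z(j, H) = 9/14 + j
(z(7, -28) - 1*(-162))*(-668) - 814 = ((9/14 + 7) - 1*(-162))*(-668) - 814 = (107/14 + 162)*(-668) - 814 = (2375/14)*(-668) - 814 = -793250/7 - 814 = -798948/7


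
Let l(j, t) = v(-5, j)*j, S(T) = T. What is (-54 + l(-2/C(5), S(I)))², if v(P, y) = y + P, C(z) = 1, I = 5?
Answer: 1600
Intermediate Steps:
v(P, y) = P + y
l(j, t) = j*(-5 + j) (l(j, t) = (-5 + j)*j = j*(-5 + j))
(-54 + l(-2/C(5), S(I)))² = (-54 + (-2/1)*(-5 - 2/1))² = (-54 + (-2*1)*(-5 - 2*1))² = (-54 - 2*(-5 - 2))² = (-54 - 2*(-7))² = (-54 + 14)² = (-40)² = 1600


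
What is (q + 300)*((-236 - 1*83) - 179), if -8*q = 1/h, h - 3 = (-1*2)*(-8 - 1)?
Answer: -4183117/28 ≈ -1.4940e+5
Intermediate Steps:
h = 21 (h = 3 + (-1*2)*(-8 - 1) = 3 - 2*(-9) = 3 + 18 = 21)
q = -1/168 (q = -⅛/21 = -⅛*1/21 = -1/168 ≈ -0.0059524)
(q + 300)*((-236 - 1*83) - 179) = (-1/168 + 300)*((-236 - 1*83) - 179) = 50399*((-236 - 83) - 179)/168 = 50399*(-319 - 179)/168 = (50399/168)*(-498) = -4183117/28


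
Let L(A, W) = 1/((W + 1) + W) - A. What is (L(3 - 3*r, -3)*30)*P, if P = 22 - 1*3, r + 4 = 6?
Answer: 1596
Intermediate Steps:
r = 2 (r = -4 + 6 = 2)
P = 19 (P = 22 - 3 = 19)
L(A, W) = 1/(1 + 2*W) - A (L(A, W) = 1/((1 + W) + W) - A = 1/(1 + 2*W) - A)
(L(3 - 3*r, -3)*30)*P = (((1 - (3 - 3*2) - 2*(3 - 3*2)*(-3))/(1 + 2*(-3)))*30)*19 = (((1 - (3 - 6) - 2*(3 - 6)*(-3))/(1 - 6))*30)*19 = (((1 - 1*(-3) - 2*(-3)*(-3))/(-5))*30)*19 = (-(1 + 3 - 18)/5*30)*19 = (-1/5*(-14)*30)*19 = ((14/5)*30)*19 = 84*19 = 1596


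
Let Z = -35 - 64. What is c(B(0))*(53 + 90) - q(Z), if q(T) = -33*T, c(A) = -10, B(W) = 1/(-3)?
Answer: -4697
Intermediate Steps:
B(W) = -⅓
Z = -99
c(B(0))*(53 + 90) - q(Z) = -10*(53 + 90) - (-33)*(-99) = -10*143 - 1*3267 = -1430 - 3267 = -4697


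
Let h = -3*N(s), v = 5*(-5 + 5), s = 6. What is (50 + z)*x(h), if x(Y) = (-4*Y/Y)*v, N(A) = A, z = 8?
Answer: 0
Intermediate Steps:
v = 0 (v = 5*0 = 0)
h = -18 (h = -3*6 = -18)
x(Y) = 0 (x(Y) = -4*Y/Y*0 = -4*1*0 = -4*0 = 0)
(50 + z)*x(h) = (50 + 8)*0 = 58*0 = 0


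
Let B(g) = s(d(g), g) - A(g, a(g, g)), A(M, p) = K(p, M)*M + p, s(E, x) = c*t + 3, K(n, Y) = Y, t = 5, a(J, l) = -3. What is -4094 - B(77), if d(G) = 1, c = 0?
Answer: 1829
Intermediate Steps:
s(E, x) = 3 (s(E, x) = 0*5 + 3 = 0 + 3 = 3)
A(M, p) = p + M² (A(M, p) = M*M + p = M² + p = p + M²)
B(g) = 6 - g² (B(g) = 3 - (-3 + g²) = 3 + (3 - g²) = 6 - g²)
-4094 - B(77) = -4094 - (6 - 1*77²) = -4094 - (6 - 1*5929) = -4094 - (6 - 5929) = -4094 - 1*(-5923) = -4094 + 5923 = 1829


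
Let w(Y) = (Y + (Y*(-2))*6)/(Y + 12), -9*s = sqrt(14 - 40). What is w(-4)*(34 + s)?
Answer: 187 - 11*I*sqrt(26)/18 ≈ 187.0 - 3.1161*I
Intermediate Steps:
s = -I*sqrt(26)/9 (s = -sqrt(14 - 40)/9 = -I*sqrt(26)/9 ≈ -0.56656*I)
w(Y) = -11*Y/(12 + Y) (w(Y) = (Y - 2*Y*6)/(12 + Y) = (Y - 12*Y)/(12 + Y) = (-11*Y)/(12 + Y) = -11*Y/(12 + Y))
w(-4)*(34 + s) = (-11*(-4)/(12 - 4))*(34 - I*sqrt(26)/9) = (-11*(-4)/8)*(34 - I*sqrt(26)/9) = (-11*(-4)*1/8)*(34 - I*sqrt(26)/9) = 11*(34 - I*sqrt(26)/9)/2 = 187 - 11*I*sqrt(26)/18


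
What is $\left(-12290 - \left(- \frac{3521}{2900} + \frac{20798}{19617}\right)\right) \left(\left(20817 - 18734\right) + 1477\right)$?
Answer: $- \frac{124450611674254}{2844465} \approx -4.3752 \cdot 10^{7}$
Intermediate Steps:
$\left(-12290 - \left(- \frac{3521}{2900} + \frac{20798}{19617}\right)\right) \left(\left(20817 - 18734\right) + 1477\right) = \left(-12290 - - \frac{8757257}{56889300}\right) \left(\left(20817 - 18734\right) + 1477\right) = \left(-12290 + \left(\frac{3521}{2900} - \frac{20798}{19617}\right)\right) \left(2083 + 1477\right) = \left(-12290 + \frac{8757257}{56889300}\right) 3560 = \left(- \frac{699160739743}{56889300}\right) 3560 = - \frac{124450611674254}{2844465}$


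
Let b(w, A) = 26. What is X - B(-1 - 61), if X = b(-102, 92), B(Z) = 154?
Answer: -128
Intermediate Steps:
X = 26
X - B(-1 - 61) = 26 - 1*154 = 26 - 154 = -128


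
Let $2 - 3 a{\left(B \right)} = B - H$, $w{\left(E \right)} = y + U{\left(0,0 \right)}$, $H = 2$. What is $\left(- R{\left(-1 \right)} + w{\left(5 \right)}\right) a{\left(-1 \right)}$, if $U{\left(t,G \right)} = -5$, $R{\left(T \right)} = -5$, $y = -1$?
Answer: $- \frac{5}{3} \approx -1.6667$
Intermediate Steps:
$w{\left(E \right)} = -6$ ($w{\left(E \right)} = -1 - 5 = -6$)
$a{\left(B \right)} = \frac{4}{3} - \frac{B}{3}$ ($a{\left(B \right)} = \frac{2}{3} - \frac{B - 2}{3} = \frac{2}{3} - \frac{-2 + B}{3} = \frac{2}{3} - \left(- \frac{2}{3} + \frac{B}{3}\right) = \frac{4}{3} - \frac{B}{3}$)
$\left(- R{\left(-1 \right)} + w{\left(5 \right)}\right) a{\left(-1 \right)} = \left(\left(-1\right) \left(-5\right) - 6\right) \left(\frac{4}{3} - - \frac{1}{3}\right) = \left(5 - 6\right) \left(\frac{4}{3} + \frac{1}{3}\right) = \left(-1\right) \frac{5}{3} = - \frac{5}{3}$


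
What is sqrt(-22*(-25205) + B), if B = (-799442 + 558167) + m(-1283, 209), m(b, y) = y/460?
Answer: sqrt(16570155535)/230 ≈ 559.67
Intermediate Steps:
m(b, y) = y/460 (m(b, y) = y*(1/460) = y/460)
B = -110986291/460 (B = (-799442 + 558167) + (1/460)*209 = -241275 + 209/460 = -110986291/460 ≈ -2.4127e+5)
sqrt(-22*(-25205) + B) = sqrt(-22*(-25205) - 110986291/460) = sqrt(554510 - 110986291/460) = sqrt(144088309/460) = sqrt(16570155535)/230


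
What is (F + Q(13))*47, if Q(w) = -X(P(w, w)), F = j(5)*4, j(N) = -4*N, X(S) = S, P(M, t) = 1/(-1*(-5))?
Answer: -18847/5 ≈ -3769.4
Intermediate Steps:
P(M, t) = ⅕ (P(M, t) = 1/5 = ⅕)
F = -80 (F = -4*5*4 = -20*4 = -80)
Q(w) = -⅕ (Q(w) = -1*⅕ = -⅕)
(F + Q(13))*47 = (-80 - ⅕)*47 = -401/5*47 = -18847/5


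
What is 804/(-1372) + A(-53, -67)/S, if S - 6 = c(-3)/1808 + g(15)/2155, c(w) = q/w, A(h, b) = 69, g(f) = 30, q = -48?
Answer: 1093695174/100611161 ≈ 10.871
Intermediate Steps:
c(w) = -48/w
S = 293327/48703 (S = 6 + (-48/(-3)/1808 + 30/2155) = 6 + (-48*(-⅓)*(1/1808) + 30*(1/2155)) = 6 + (16*(1/1808) + 6/431) = 6 + (1/113 + 6/431) = 6 + 1109/48703 = 293327/48703 ≈ 6.0228)
804/(-1372) + A(-53, -67)/S = 804/(-1372) + 69/(293327/48703) = 804*(-1/1372) + 69*(48703/293327) = -201/343 + 3360507/293327 = 1093695174/100611161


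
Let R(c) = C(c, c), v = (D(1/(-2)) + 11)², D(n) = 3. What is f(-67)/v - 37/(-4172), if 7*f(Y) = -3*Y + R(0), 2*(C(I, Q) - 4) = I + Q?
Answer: 16179/102214 ≈ 0.15829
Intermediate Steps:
C(I, Q) = 4 + I/2 + Q/2 (C(I, Q) = 4 + (I + Q)/2 = 4 + (I/2 + Q/2) = 4 + I/2 + Q/2)
v = 196 (v = (3 + 11)² = 14² = 196)
R(c) = 4 + c (R(c) = 4 + c/2 + c/2 = 4 + c)
f(Y) = 4/7 - 3*Y/7 (f(Y) = (-3*Y + (4 + 0))/7 = (-3*Y + 4)/7 = (4 - 3*Y)/7 = 4/7 - 3*Y/7)
f(-67)/v - 37/(-4172) = (4/7 - 3/7*(-67))/196 - 37/(-4172) = (4/7 + 201/7)*(1/196) - 37*(-1/4172) = (205/7)*(1/196) + 37/4172 = 205/1372 + 37/4172 = 16179/102214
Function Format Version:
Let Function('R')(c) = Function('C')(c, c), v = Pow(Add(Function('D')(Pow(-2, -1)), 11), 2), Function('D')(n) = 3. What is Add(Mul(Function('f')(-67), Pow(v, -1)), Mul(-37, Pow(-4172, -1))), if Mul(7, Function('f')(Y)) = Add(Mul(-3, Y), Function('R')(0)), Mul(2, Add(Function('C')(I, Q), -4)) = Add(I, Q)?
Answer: Rational(16179, 102214) ≈ 0.15829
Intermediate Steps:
Function('C')(I, Q) = Add(4, Mul(Rational(1, 2), I), Mul(Rational(1, 2), Q)) (Function('C')(I, Q) = Add(4, Mul(Rational(1, 2), Add(I, Q))) = Add(4, Add(Mul(Rational(1, 2), I), Mul(Rational(1, 2), Q))) = Add(4, Mul(Rational(1, 2), I), Mul(Rational(1, 2), Q)))
v = 196 (v = Pow(Add(3, 11), 2) = Pow(14, 2) = 196)
Function('R')(c) = Add(4, c) (Function('R')(c) = Add(4, Mul(Rational(1, 2), c), Mul(Rational(1, 2), c)) = Add(4, c))
Function('f')(Y) = Add(Rational(4, 7), Mul(Rational(-3, 7), Y)) (Function('f')(Y) = Mul(Rational(1, 7), Add(Mul(-3, Y), Add(4, 0))) = Mul(Rational(1, 7), Add(Mul(-3, Y), 4)) = Mul(Rational(1, 7), Add(4, Mul(-3, Y))) = Add(Rational(4, 7), Mul(Rational(-3, 7), Y)))
Add(Mul(Function('f')(-67), Pow(v, -1)), Mul(-37, Pow(-4172, -1))) = Add(Mul(Add(Rational(4, 7), Mul(Rational(-3, 7), -67)), Pow(196, -1)), Mul(-37, Pow(-4172, -1))) = Add(Mul(Add(Rational(4, 7), Rational(201, 7)), Rational(1, 196)), Mul(-37, Rational(-1, 4172))) = Add(Mul(Rational(205, 7), Rational(1, 196)), Rational(37, 4172)) = Add(Rational(205, 1372), Rational(37, 4172)) = Rational(16179, 102214)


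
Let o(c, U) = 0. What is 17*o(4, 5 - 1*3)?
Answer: 0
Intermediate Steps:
17*o(4, 5 - 1*3) = 17*0 = 0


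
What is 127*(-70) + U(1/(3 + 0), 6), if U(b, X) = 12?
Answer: -8878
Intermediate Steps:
127*(-70) + U(1/(3 + 0), 6) = 127*(-70) + 12 = -8890 + 12 = -8878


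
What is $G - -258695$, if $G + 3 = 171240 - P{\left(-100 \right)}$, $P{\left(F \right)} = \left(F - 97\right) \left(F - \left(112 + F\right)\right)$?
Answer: $407868$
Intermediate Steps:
$P{\left(F \right)} = 10864 - 112 F$ ($P{\left(F \right)} = \left(-97 + F\right) \left(-112\right) = 10864 - 112 F$)
$G = 149173$ ($G = -3 + \left(171240 - \left(10864 - -11200\right)\right) = -3 + \left(171240 - \left(10864 + 11200\right)\right) = -3 + \left(171240 - 22064\right) = -3 + 149176 = 149173$)
$G - -258695 = 149173 - -258695 = 149173 + 258695 = 407868$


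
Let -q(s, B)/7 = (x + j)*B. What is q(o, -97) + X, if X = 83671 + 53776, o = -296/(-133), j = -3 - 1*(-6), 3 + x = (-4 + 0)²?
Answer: 148311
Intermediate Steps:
x = 13 (x = -3 + (-4 + 0)² = -3 + (-4)² = -3 + 16 = 13)
j = 3 (j = -3 + 6 = 3)
o = 296/133 (o = -296*(-1/133) = 296/133 ≈ 2.2256)
q(s, B) = -112*B (q(s, B) = -7*(13 + 3)*B = -112*B)
X = 137447
q(o, -97) + X = -112*(-97) + 137447 = 10864 + 137447 = 148311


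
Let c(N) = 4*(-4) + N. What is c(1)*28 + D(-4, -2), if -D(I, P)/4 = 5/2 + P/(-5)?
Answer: -2158/5 ≈ -431.60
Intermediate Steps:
D(I, P) = -10 + 4*P/5 (D(I, P) = -4*(5/2 + P/(-5)) = -4*(5*(1/2) + P*(-1/5)) = -4*(5/2 - P/5) = -10 + 4*P/5)
c(N) = -16 + N
c(1)*28 + D(-4, -2) = (-16 + 1)*28 + (-10 + (4/5)*(-2)) = -15*28 + (-10 - 8/5) = -420 - 58/5 = -2158/5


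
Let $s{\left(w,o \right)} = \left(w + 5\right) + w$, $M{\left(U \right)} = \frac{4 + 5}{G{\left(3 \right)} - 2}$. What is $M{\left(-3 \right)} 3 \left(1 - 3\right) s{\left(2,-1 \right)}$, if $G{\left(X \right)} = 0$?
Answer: $243$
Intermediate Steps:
$M{\left(U \right)} = - \frac{9}{2}$ ($M{\left(U \right)} = \frac{4 + 5}{0 - 2} = \frac{9}{-2} = 9 \left(- \frac{1}{2}\right) = - \frac{9}{2}$)
$s{\left(w,o \right)} = 5 + 2 w$ ($s{\left(w,o \right)} = \left(5 + w\right) + w = 5 + 2 w$)
$M{\left(-3 \right)} 3 \left(1 - 3\right) s{\left(2,-1 \right)} = - \frac{9 \cdot 3 \left(1 - 3\right)}{2} \left(5 + 2 \cdot 2\right) = - \frac{9 \cdot 3 \left(-2\right)}{2} \left(5 + 4\right) = \left(- \frac{9}{2}\right) \left(-6\right) 9 = 27 \cdot 9 = 243$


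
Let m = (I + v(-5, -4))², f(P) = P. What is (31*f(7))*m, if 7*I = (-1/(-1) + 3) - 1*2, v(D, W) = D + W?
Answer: 115351/7 ≈ 16479.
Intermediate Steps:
I = 2/7 (I = ((-1/(-1) + 3) - 1*2)/7 = ((-1*(-1) + 3) - 2)/7 = ((1 + 3) - 2)/7 = (4 - 2)/7 = (⅐)*2 = 2/7 ≈ 0.28571)
m = 3721/49 (m = (2/7 + (-5 - 4))² = (2/7 - 9)² = (-61/7)² = 3721/49 ≈ 75.939)
(31*f(7))*m = (31*7)*(3721/49) = 217*(3721/49) = 115351/7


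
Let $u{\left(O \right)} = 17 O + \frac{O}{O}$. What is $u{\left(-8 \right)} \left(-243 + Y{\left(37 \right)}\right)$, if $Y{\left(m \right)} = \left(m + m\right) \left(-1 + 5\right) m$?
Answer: $-1445715$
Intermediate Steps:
$u{\left(O \right)} = 1 + 17 O$ ($u{\left(O \right)} = 17 O + 1 = 1 + 17 O$)
$Y{\left(m \right)} = 8 m^{2}$ ($Y{\left(m \right)} = 2 m 4 m = 8 m m = 8 m^{2}$)
$u{\left(-8 \right)} \left(-243 + Y{\left(37 \right)}\right) = \left(1 + 17 \left(-8\right)\right) \left(-243 + 8 \cdot 37^{2}\right) = \left(1 - 136\right) \left(-243 + 8 \cdot 1369\right) = - 135 \left(-243 + 10952\right) = \left(-135\right) 10709 = -1445715$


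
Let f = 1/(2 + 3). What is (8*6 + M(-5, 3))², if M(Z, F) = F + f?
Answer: 65536/25 ≈ 2621.4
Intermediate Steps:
f = ⅕ (f = 1/5 = ⅕ ≈ 0.20000)
M(Z, F) = ⅕ + F (M(Z, F) = F + ⅕ = ⅕ + F)
(8*6 + M(-5, 3))² = (8*6 + (⅕ + 3))² = (48 + 16/5)² = (256/5)² = 65536/25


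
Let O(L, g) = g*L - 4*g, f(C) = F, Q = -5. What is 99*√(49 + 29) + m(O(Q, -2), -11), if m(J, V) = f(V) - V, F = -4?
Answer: 7 + 99*√78 ≈ 881.34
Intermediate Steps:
f(C) = -4
O(L, g) = -4*g + L*g (O(L, g) = L*g - 4*g = -4*g + L*g)
m(J, V) = -4 - V
99*√(49 + 29) + m(O(Q, -2), -11) = 99*√(49 + 29) + (-4 - 1*(-11)) = 99*√78 + (-4 + 11) = 99*√78 + 7 = 7 + 99*√78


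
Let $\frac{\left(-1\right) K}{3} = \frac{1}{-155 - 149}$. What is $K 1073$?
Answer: $\frac{3219}{304} \approx 10.589$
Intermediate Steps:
$K = \frac{3}{304}$ ($K = - \frac{3}{-155 - 149} = - \frac{3}{-304} = \left(-3\right) \left(- \frac{1}{304}\right) = \frac{3}{304} \approx 0.0098684$)
$K 1073 = \frac{3}{304} \cdot 1073 = \frac{3219}{304}$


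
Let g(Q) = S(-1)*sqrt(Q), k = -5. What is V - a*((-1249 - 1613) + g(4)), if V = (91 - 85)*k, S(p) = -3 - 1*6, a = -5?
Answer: -14430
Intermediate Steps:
S(p) = -9 (S(p) = -3 - 6 = -9)
g(Q) = -9*sqrt(Q)
V = -30 (V = (91 - 85)*(-5) = 6*(-5) = -30)
V - a*((-1249 - 1613) + g(4)) = -30 - (-5)*((-1249 - 1613) - 9*sqrt(4)) = -30 - (-5)*(-2862 - 9*2) = -30 - (-5)*(-2862 - 18) = -30 - (-5)*(-2880) = -30 - 1*14400 = -30 - 14400 = -14430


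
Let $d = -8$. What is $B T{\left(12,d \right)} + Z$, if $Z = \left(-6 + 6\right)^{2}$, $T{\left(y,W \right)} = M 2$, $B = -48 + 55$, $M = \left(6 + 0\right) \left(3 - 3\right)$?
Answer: $0$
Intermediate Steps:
$M = 0$ ($M = 6 \cdot 0 = 0$)
$B = 7$
$T{\left(y,W \right)} = 0$ ($T{\left(y,W \right)} = 0 \cdot 2 = 0$)
$Z = 0$ ($Z = 0^{2} = 0$)
$B T{\left(12,d \right)} + Z = 7 \cdot 0 + 0 = 0 + 0 = 0$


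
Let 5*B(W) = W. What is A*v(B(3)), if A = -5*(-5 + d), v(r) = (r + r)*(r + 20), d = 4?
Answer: 618/5 ≈ 123.60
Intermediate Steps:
B(W) = W/5
v(r) = 2*r*(20 + r) (v(r) = (2*r)*(20 + r) = 2*r*(20 + r))
A = 5 (A = -5*(-5 + 4) = -5*(-1) = 5)
A*v(B(3)) = 5*(2*((⅕)*3)*(20 + (⅕)*3)) = 5*(2*(⅗)*(20 + ⅗)) = 5*(2*(⅗)*(103/5)) = 5*(618/25) = 618/5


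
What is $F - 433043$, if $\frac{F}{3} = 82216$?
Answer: $-186395$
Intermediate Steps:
$F = 246648$ ($F = 3 \cdot 82216 = 246648$)
$F - 433043 = 246648 - 433043 = -186395$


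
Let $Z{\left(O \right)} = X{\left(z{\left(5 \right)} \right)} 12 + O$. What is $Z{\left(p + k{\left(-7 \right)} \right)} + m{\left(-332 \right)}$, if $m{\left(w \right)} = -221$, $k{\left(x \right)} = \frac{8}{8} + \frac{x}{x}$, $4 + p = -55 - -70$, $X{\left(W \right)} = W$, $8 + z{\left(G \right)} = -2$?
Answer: $-328$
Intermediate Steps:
$z{\left(G \right)} = -10$ ($z{\left(G \right)} = -8 - 2 = -10$)
$p = 11$ ($p = -4 - -15 = -4 + \left(-55 + 70\right) = -4 + 15 = 11$)
$k{\left(x \right)} = 2$ ($k{\left(x \right)} = 8 \cdot \frac{1}{8} + 1 = 1 + 1 = 2$)
$Z{\left(O \right)} = -120 + O$ ($Z{\left(O \right)} = \left(-10\right) 12 + O = -120 + O$)
$Z{\left(p + k{\left(-7 \right)} \right)} + m{\left(-332 \right)} = \left(-120 + \left(11 + 2\right)\right) - 221 = \left(-120 + 13\right) - 221 = -107 - 221 = -328$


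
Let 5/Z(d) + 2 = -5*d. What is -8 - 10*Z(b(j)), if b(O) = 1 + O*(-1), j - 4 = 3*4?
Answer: -634/73 ≈ -8.6849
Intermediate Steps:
j = 16 (j = 4 + 3*4 = 4 + 12 = 16)
b(O) = 1 - O
Z(d) = 5/(-2 - 5*d)
-8 - 10*Z(b(j)) = -8 - (-50)/(2 + 5*(1 - 1*16)) = -8 - (-50)/(2 + 5*(1 - 16)) = -8 - (-50)/(2 + 5*(-15)) = -8 - (-50)/(2 - 75) = -8 - (-50)/(-73) = -8 - (-50)*(-1)/73 = -8 - 10*5/73 = -8 - 50/73 = -634/73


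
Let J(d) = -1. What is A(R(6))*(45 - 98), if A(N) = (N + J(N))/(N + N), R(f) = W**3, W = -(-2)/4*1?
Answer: 371/2 ≈ 185.50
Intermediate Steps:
W = 1/2 (W = -(-2)/4*1 = -2*(-1/4)*1 = (1/2)*1 = 1/2 ≈ 0.50000)
R(f) = 1/8 (R(f) = (1/2)**3 = 1/8)
A(N) = (-1 + N)/(2*N) (A(N) = (N - 1)/(N + N) = (-1 + N)/((2*N)) = (-1 + N)*(1/(2*N)) = (-1 + N)/(2*N))
A(R(6))*(45 - 98) = ((-1 + 1/8)/(2*(1/8)))*(45 - 98) = ((1/2)*8*(-7/8))*(-53) = -7/2*(-53) = 371/2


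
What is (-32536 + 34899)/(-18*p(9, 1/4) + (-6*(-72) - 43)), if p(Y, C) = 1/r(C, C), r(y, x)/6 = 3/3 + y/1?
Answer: 11815/1933 ≈ 6.1123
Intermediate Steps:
r(y, x) = 6 + 6*y (r(y, x) = 6*(3/3 + y/1) = 6*(3*(⅓) + y*1) = 6*(1 + y) = 6 + 6*y)
p(Y, C) = 1/(6 + 6*C)
(-32536 + 34899)/(-18*p(9, 1/4) + (-6*(-72) - 43)) = (-32536 + 34899)/(-3/(1 + 1/4) + (-6*(-72) - 43)) = 2363/(-3/(1 + ¼) + (432 - 43)) = 2363/(-3/5/4 + 389) = 2363/(-3*4/5 + 389) = 2363/(-18*2/15 + 389) = 2363/(-12/5 + 389) = 2363/(1933/5) = 2363*(5/1933) = 11815/1933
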